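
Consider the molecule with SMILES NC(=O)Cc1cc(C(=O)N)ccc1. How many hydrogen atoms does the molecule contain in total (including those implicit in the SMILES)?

10

Walk through each heavy atom and fill implicit hydrogens from standard valence (C 4, N 3, O 2, S 2, halogen 1); for lowercase aromatic atoms, an aromatic c carries 1 H when it has two neighbours and 0 H with three, and aromatic n carries 0 H:
  atom 1: N, bond orders sum to 1 (valence 3) → 2 H
  atom 2: C, bond orders sum to 4 (valence 4) → 0 H
  atom 3: O, bond orders sum to 2 (valence 2) → 0 H
  atom 4: C, bond orders sum to 2 (valence 4) → 2 H
  atom 5: aromatic c, 3 neighbours → 0 H
  atom 6: aromatic c, 2 neighbours → 1 H
  atom 7: aromatic c, 3 neighbours → 0 H
  atom 8: C, bond orders sum to 4 (valence 4) → 0 H
  atom 9: O, bond orders sum to 2 (valence 2) → 0 H
  atom 10: N, bond orders sum to 1 (valence 3) → 2 H
  atom 11: aromatic c, 2 neighbours → 1 H
  atom 12: aromatic c, 2 neighbours → 1 H
  atom 13: aromatic c, 2 neighbours → 1 H
Total hydrogens: 10.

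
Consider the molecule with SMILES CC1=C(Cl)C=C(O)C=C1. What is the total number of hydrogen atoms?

7

Walk through each heavy atom and fill implicit hydrogens from standard valence (C 4, N 3, O 2, S 2, halogen 1):
  atom 1: C, bond orders sum to 1 (valence 4) → 3 H
  atom 2: C, bond orders sum to 4 (valence 4) → 0 H
  atom 3: C, bond orders sum to 4 (valence 4) → 0 H
  atom 4: Cl (halogen, monovalent) → 0 H
  atom 5: C, bond orders sum to 3 (valence 4) → 1 H
  atom 6: C, bond orders sum to 4 (valence 4) → 0 H
  atom 7: O, bond orders sum to 1 (valence 2) → 1 H
  atom 8: C, bond orders sum to 3 (valence 4) → 1 H
  atom 9: C, bond orders sum to 3 (valence 4) → 1 H
Total hydrogens: 7.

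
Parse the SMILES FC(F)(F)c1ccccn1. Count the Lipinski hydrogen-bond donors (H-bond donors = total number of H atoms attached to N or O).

0

Donors: find every N or O and count the H atoms it carries.
  atom 10 (N): bond orders sum to 3 → 0 H
Lipinski HBD = 0.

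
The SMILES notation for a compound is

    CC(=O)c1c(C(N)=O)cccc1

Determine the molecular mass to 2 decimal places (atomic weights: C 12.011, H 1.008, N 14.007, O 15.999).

163.18 g/mol

First, the molecular formula is C9H9NO2 (counting implicit H from valence).
  C: 9 × 12.011 = 108.099
  H: 9 × 1.008 = 9.072
  N: 1 × 14.007 = 14.007
  O: 2 × 15.999 = 31.998
Sum: 9×12.011 + 9×1.008 + 1×14.007 + 2×15.999 = 163.176 → 163.18 g/mol.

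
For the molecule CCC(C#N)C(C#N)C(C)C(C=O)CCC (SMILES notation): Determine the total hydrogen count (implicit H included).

Walk through each heavy atom and fill implicit hydrogens from standard valence (C 4, N 3, O 2, S 2, halogen 1):
  atom 1: C, bond orders sum to 1 (valence 4) → 3 H
  atom 2: C, bond orders sum to 2 (valence 4) → 2 H
  atom 3: C, bond orders sum to 3 (valence 4) → 1 H
  atom 4: C, bond orders sum to 4 (valence 4) → 0 H
  atom 5: N, bond orders sum to 3 (valence 3) → 0 H
  atom 6: C, bond orders sum to 3 (valence 4) → 1 H
  atom 7: C, bond orders sum to 4 (valence 4) → 0 H
  atom 8: N, bond orders sum to 3 (valence 3) → 0 H
  atom 9: C, bond orders sum to 3 (valence 4) → 1 H
  atom 10: C, bond orders sum to 1 (valence 4) → 3 H
  atom 11: C, bond orders sum to 3 (valence 4) → 1 H
  atom 12: C, bond orders sum to 3 (valence 4) → 1 H
  atom 13: O, bond orders sum to 2 (valence 2) → 0 H
  atom 14: C, bond orders sum to 2 (valence 4) → 2 H
  atom 15: C, bond orders sum to 2 (valence 4) → 2 H
  atom 16: C, bond orders sum to 1 (valence 4) → 3 H
Total hydrogens: 20.

20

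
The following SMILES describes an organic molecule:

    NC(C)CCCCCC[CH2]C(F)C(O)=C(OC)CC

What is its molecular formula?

C15H30FNO2

Walk through each heavy atom and fill implicit hydrogens from standard valence (C 4, N 3, O 2, S 2, halogen 1):
  atom 1: N, bond orders sum to 1 (valence 3) → 2 H
  atom 2: C, bond orders sum to 3 (valence 4) → 1 H
  atom 3: C, bond orders sum to 1 (valence 4) → 3 H
  atom 4: C, bond orders sum to 2 (valence 4) → 2 H
  atom 5: C, bond orders sum to 2 (valence 4) → 2 H
  atom 6: C, bond orders sum to 2 (valence 4) → 2 H
  atom 7: C, bond orders sum to 2 (valence 4) → 2 H
  atom 8: C, bond orders sum to 2 (valence 4) → 2 H
  atom 9: C, bond orders sum to 2 (valence 4) → 2 H
  atom 10: C with explicit H count 2
  atom 11: C, bond orders sum to 3 (valence 4) → 1 H
  atom 12: F (halogen, monovalent) → 0 H
  atom 13: C, bond orders sum to 4 (valence 4) → 0 H
  atom 14: O, bond orders sum to 1 (valence 2) → 1 H
  atom 15: C, bond orders sum to 4 (valence 4) → 0 H
  atom 16: O, bond orders sum to 2 (valence 2) → 0 H
  atom 17: C, bond orders sum to 1 (valence 4) → 3 H
  atom 18: C, bond orders sum to 2 (valence 4) → 2 H
  atom 19: C, bond orders sum to 1 (valence 4) → 3 H
Totals → C:15, H:30, F:1, N:1, O:2.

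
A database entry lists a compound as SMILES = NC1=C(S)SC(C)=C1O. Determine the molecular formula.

Walk through each heavy atom and fill implicit hydrogens from standard valence (C 4, N 3, O 2, S 2, halogen 1):
  atom 1: N, bond orders sum to 1 (valence 3) → 2 H
  atom 2: C, bond orders sum to 4 (valence 4) → 0 H
  atom 3: C, bond orders sum to 4 (valence 4) → 0 H
  atom 4: S, bond orders sum to 1 (valence 2) → 1 H
  atom 5: S, bond orders sum to 2 (valence 2) → 0 H
  atom 6: C, bond orders sum to 4 (valence 4) → 0 H
  atom 7: C, bond orders sum to 1 (valence 4) → 3 H
  atom 8: C, bond orders sum to 4 (valence 4) → 0 H
  atom 9: O, bond orders sum to 1 (valence 2) → 1 H
Totals → C:5, H:7, N:1, O:1, S:2.
In Hill order: C5H7NOS2.

C5H7NOS2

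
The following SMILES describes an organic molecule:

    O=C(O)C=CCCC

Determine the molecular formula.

C6H10O2

Walk through each heavy atom and fill implicit hydrogens from standard valence (C 4, N 3, O 2, S 2, halogen 1):
  atom 1: O, bond orders sum to 2 (valence 2) → 0 H
  atom 2: C, bond orders sum to 4 (valence 4) → 0 H
  atom 3: O, bond orders sum to 1 (valence 2) → 1 H
  atom 4: C, bond orders sum to 3 (valence 4) → 1 H
  atom 5: C, bond orders sum to 3 (valence 4) → 1 H
  atom 6: C, bond orders sum to 2 (valence 4) → 2 H
  atom 7: C, bond orders sum to 2 (valence 4) → 2 H
  atom 8: C, bond orders sum to 1 (valence 4) → 3 H
Totals → C:6, H:10, O:2.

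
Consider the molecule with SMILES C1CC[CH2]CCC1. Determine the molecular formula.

Walk through each heavy atom and fill implicit hydrogens from standard valence (C 4, N 3, O 2, S 2, halogen 1):
  atom 1: C, bond orders sum to 2 (valence 4) → 2 H
  atom 2: C, bond orders sum to 2 (valence 4) → 2 H
  atom 3: C, bond orders sum to 2 (valence 4) → 2 H
  atom 4: C with explicit H count 2
  atom 5: C, bond orders sum to 2 (valence 4) → 2 H
  atom 6: C, bond orders sum to 2 (valence 4) → 2 H
  atom 7: C, bond orders sum to 2 (valence 4) → 2 H
Totals → C:7, H:14.

C7H14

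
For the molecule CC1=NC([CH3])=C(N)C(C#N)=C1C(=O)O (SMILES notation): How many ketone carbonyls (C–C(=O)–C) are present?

0

Scan the SMILES for the ketone motif — none present.
Groups that are present: 1 carboxylic acid, 1 nitrile, 1 primary amine.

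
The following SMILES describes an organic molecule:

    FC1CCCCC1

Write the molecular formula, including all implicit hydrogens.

Walk through each heavy atom and fill implicit hydrogens from standard valence (C 4, N 3, O 2, S 2, halogen 1):
  atom 1: F (halogen, monovalent) → 0 H
  atom 2: C, bond orders sum to 3 (valence 4) → 1 H
  atom 3: C, bond orders sum to 2 (valence 4) → 2 H
  atom 4: C, bond orders sum to 2 (valence 4) → 2 H
  atom 5: C, bond orders sum to 2 (valence 4) → 2 H
  atom 6: C, bond orders sum to 2 (valence 4) → 2 H
  atom 7: C, bond orders sum to 2 (valence 4) → 2 H
Totals → C:6, H:11, F:1.

C6H11F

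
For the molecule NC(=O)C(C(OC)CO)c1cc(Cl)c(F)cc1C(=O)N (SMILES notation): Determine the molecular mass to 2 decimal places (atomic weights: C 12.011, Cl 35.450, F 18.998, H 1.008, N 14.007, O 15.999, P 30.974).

304.70 g/mol

First, the molecular formula is C12H14ClFN2O4 (counting implicit H from valence).
  C: 12 × 12.011 = 144.132
  Cl: 1 × 35.450 = 35.450
  F: 1 × 18.998 = 18.998
  H: 14 × 1.008 = 14.112
  N: 2 × 14.007 = 28.014
  O: 4 × 15.999 = 63.996
Sum: 12×12.011 + 1×35.450 + 1×18.998 + 14×1.008 + 2×14.007 + 4×15.999 = 304.702 → 304.70 g/mol.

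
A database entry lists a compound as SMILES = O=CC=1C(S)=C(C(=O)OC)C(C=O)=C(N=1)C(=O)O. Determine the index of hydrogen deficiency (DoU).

8

Degree of unsaturation = (number of rings) + (number of π bonds).
Ring closures in the SMILES: 1.
π bonds: 7 double bonds (each 1 DoU) → 7 DoU from unsaturation.
Total DoU = 1 + 7 = 8.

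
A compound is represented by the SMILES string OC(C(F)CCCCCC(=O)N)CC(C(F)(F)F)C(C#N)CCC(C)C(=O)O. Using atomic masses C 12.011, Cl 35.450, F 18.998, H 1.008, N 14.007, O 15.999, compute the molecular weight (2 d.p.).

First, the molecular formula is C18H28F4N2O4 (counting implicit H from valence).
  C: 18 × 12.011 = 216.198
  F: 4 × 18.998 = 75.992
  H: 28 × 1.008 = 28.224
  N: 2 × 14.007 = 28.014
  O: 4 × 15.999 = 63.996
Sum: 18×12.011 + 4×18.998 + 28×1.008 + 2×14.007 + 4×15.999 = 412.424 → 412.42 g/mol.

412.42 g/mol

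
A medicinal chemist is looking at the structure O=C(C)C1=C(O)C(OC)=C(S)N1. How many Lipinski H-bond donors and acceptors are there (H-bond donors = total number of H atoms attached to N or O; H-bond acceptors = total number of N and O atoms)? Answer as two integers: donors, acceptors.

2, 4

Donors: find every N or O and count the H atoms it carries.
  atom 1 (O): bond orders sum to 2 → 0 H
  atom 6 (O): bond orders sum to 1 → 1 H
  atom 8 (O): bond orders sum to 2 → 0 H
  atom 12 (N): bond orders sum to 2 → 1 H
Lipinski HBD = 2.
Acceptors: N atoms = 1, O atoms = 3 → HBA = 4.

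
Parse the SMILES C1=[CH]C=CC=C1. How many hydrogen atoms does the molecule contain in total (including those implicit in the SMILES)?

6

Walk through each heavy atom and fill implicit hydrogens from standard valence (C 4, N 3, O 2, S 2, halogen 1):
  atom 1: C, bond orders sum to 3 (valence 4) → 1 H
  atom 2: C with explicit H count 1
  atom 3: C, bond orders sum to 3 (valence 4) → 1 H
  atom 4: C, bond orders sum to 3 (valence 4) → 1 H
  atom 5: C, bond orders sum to 3 (valence 4) → 1 H
  atom 6: C, bond orders sum to 3 (valence 4) → 1 H
Total hydrogens: 6.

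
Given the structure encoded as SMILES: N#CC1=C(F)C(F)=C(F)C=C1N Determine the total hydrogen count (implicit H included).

Walk through each heavy atom and fill implicit hydrogens from standard valence (C 4, N 3, O 2, S 2, halogen 1):
  atom 1: N, bond orders sum to 3 (valence 3) → 0 H
  atom 2: C, bond orders sum to 4 (valence 4) → 0 H
  atom 3: C, bond orders sum to 4 (valence 4) → 0 H
  atom 4: C, bond orders sum to 4 (valence 4) → 0 H
  atom 5: F (halogen, monovalent) → 0 H
  atom 6: C, bond orders sum to 4 (valence 4) → 0 H
  atom 7: F (halogen, monovalent) → 0 H
  atom 8: C, bond orders sum to 4 (valence 4) → 0 H
  atom 9: F (halogen, monovalent) → 0 H
  atom 10: C, bond orders sum to 3 (valence 4) → 1 H
  atom 11: C, bond orders sum to 4 (valence 4) → 0 H
  atom 12: N, bond orders sum to 1 (valence 3) → 2 H
Total hydrogens: 3.

3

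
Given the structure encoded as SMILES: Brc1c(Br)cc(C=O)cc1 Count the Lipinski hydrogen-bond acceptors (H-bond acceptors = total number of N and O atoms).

N atoms: 0; O atoms: 1.
Lipinski HBA = 0 + 1 = 1.

1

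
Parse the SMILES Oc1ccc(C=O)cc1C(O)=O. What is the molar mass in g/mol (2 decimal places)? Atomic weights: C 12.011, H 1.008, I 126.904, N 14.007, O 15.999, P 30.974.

First, the molecular formula is C8H6O4 (counting implicit H from valence).
  C: 8 × 12.011 = 96.088
  H: 6 × 1.008 = 6.048
  O: 4 × 15.999 = 63.996
Sum: 8×12.011 + 6×1.008 + 4×15.999 = 166.132 → 166.13 g/mol.

166.13 g/mol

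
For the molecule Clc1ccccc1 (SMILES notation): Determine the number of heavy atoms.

7

Every atom symbol written in the SMILES (organic subset) is one heavy atom; implicit H are not written.
Heavy atoms by element → C:6, Cl:1.
Total: 7.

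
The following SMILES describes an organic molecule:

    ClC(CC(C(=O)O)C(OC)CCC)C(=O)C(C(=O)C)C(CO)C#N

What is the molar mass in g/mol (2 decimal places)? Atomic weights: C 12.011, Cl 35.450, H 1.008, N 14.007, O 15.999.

361.82 g/mol

First, the molecular formula is C16H24ClNO6 (counting implicit H from valence).
  C: 16 × 12.011 = 192.176
  Cl: 1 × 35.450 = 35.450
  H: 24 × 1.008 = 24.192
  N: 1 × 14.007 = 14.007
  O: 6 × 15.999 = 95.994
Sum: 16×12.011 + 1×35.450 + 24×1.008 + 1×14.007 + 6×15.999 = 361.819 → 361.82 g/mol.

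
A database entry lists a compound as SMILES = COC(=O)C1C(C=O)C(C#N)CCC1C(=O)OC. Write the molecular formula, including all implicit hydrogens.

C12H15NO5

Walk through each heavy atom and fill implicit hydrogens from standard valence (C 4, N 3, O 2, S 2, halogen 1):
  atom 1: C, bond orders sum to 1 (valence 4) → 3 H
  atom 2: O, bond orders sum to 2 (valence 2) → 0 H
  atom 3: C, bond orders sum to 4 (valence 4) → 0 H
  atom 4: O, bond orders sum to 2 (valence 2) → 0 H
  atom 5: C, bond orders sum to 3 (valence 4) → 1 H
  atom 6: C, bond orders sum to 3 (valence 4) → 1 H
  atom 7: C, bond orders sum to 3 (valence 4) → 1 H
  atom 8: O, bond orders sum to 2 (valence 2) → 0 H
  atom 9: C, bond orders sum to 3 (valence 4) → 1 H
  atom 10: C, bond orders sum to 4 (valence 4) → 0 H
  atom 11: N, bond orders sum to 3 (valence 3) → 0 H
  atom 12: C, bond orders sum to 2 (valence 4) → 2 H
  atom 13: C, bond orders sum to 2 (valence 4) → 2 H
  atom 14: C, bond orders sum to 3 (valence 4) → 1 H
  atom 15: C, bond orders sum to 4 (valence 4) → 0 H
  atom 16: O, bond orders sum to 2 (valence 2) → 0 H
  atom 17: O, bond orders sum to 2 (valence 2) → 0 H
  atom 18: C, bond orders sum to 1 (valence 4) → 3 H
Totals → C:12, H:15, N:1, O:5.
In Hill order: C12H15NO5.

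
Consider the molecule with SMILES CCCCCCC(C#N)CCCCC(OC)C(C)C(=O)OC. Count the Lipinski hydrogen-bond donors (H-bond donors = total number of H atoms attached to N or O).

0

Donors: find every N or O and count the H atoms it carries.
  atom 9 (N): bond orders sum to 3 → 0 H
  atom 15 (O): bond orders sum to 2 → 0 H
  atom 20 (O): bond orders sum to 2 → 0 H
  atom 21 (O): bond orders sum to 2 → 0 H
Lipinski HBD = 0.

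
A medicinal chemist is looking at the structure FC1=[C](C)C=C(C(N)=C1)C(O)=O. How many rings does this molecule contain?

In SMILES, each pair of matching ring-closure digits denotes one ring-closing bond; the number of such bonds equals the number of independent rings.
Ring-closure bonds here: 1.

1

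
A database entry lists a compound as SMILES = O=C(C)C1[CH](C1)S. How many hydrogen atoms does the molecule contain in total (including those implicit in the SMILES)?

8

Walk through each heavy atom and fill implicit hydrogens from standard valence (C 4, N 3, O 2, S 2, halogen 1):
  atom 1: O, bond orders sum to 2 (valence 2) → 0 H
  atom 2: C, bond orders sum to 4 (valence 4) → 0 H
  atom 3: C, bond orders sum to 1 (valence 4) → 3 H
  atom 4: C, bond orders sum to 3 (valence 4) → 1 H
  atom 5: C with explicit H count 1
  atom 6: C, bond orders sum to 2 (valence 4) → 2 H
  atom 7: S, bond orders sum to 1 (valence 2) → 1 H
Total hydrogens: 8.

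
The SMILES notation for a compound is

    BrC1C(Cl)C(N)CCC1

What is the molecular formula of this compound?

C6H11BrClN

Walk through each heavy atom and fill implicit hydrogens from standard valence (C 4, N 3, O 2, S 2, halogen 1):
  atom 1: Br (halogen, monovalent) → 0 H
  atom 2: C, bond orders sum to 3 (valence 4) → 1 H
  atom 3: C, bond orders sum to 3 (valence 4) → 1 H
  atom 4: Cl (halogen, monovalent) → 0 H
  atom 5: C, bond orders sum to 3 (valence 4) → 1 H
  atom 6: N, bond orders sum to 1 (valence 3) → 2 H
  atom 7: C, bond orders sum to 2 (valence 4) → 2 H
  atom 8: C, bond orders sum to 2 (valence 4) → 2 H
  atom 9: C, bond orders sum to 2 (valence 4) → 2 H
Totals → C:6, H:11, Br:1, Cl:1, N:1.
In Hill order: C6H11BrClN.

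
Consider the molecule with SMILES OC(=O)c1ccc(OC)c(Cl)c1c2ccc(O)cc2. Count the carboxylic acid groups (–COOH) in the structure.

1

The carboxylic acid motif appears at heavy-atom position 2 in the SMILES.
Other groups present: 1 ether, 1 hydroxyl.
Carboxylic acid count: 1.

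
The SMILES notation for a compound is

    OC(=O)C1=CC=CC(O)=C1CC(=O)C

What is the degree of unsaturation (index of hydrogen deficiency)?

Degree of unsaturation = (number of rings) + (number of π bonds).
Ring closures in the SMILES: 1.
π bonds: 5 double bonds (each 1 DoU) → 5 DoU from unsaturation.
Total DoU = 1 + 5 = 6.

6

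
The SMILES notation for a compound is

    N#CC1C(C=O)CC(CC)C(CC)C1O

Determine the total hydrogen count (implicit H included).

Walk through each heavy atom and fill implicit hydrogens from standard valence (C 4, N 3, O 2, S 2, halogen 1):
  atom 1: N, bond orders sum to 3 (valence 3) → 0 H
  atom 2: C, bond orders sum to 4 (valence 4) → 0 H
  atom 3: C, bond orders sum to 3 (valence 4) → 1 H
  atom 4: C, bond orders sum to 3 (valence 4) → 1 H
  atom 5: C, bond orders sum to 3 (valence 4) → 1 H
  atom 6: O, bond orders sum to 2 (valence 2) → 0 H
  atom 7: C, bond orders sum to 2 (valence 4) → 2 H
  atom 8: C, bond orders sum to 3 (valence 4) → 1 H
  atom 9: C, bond orders sum to 2 (valence 4) → 2 H
  atom 10: C, bond orders sum to 1 (valence 4) → 3 H
  atom 11: C, bond orders sum to 3 (valence 4) → 1 H
  atom 12: C, bond orders sum to 2 (valence 4) → 2 H
  atom 13: C, bond orders sum to 1 (valence 4) → 3 H
  atom 14: C, bond orders sum to 3 (valence 4) → 1 H
  atom 15: O, bond orders sum to 1 (valence 2) → 1 H
Total hydrogens: 19.

19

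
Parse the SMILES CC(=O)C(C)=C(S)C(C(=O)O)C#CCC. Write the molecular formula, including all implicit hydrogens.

Walk through each heavy atom and fill implicit hydrogens from standard valence (C 4, N 3, O 2, S 2, halogen 1):
  atom 1: C, bond orders sum to 1 (valence 4) → 3 H
  atom 2: C, bond orders sum to 4 (valence 4) → 0 H
  atom 3: O, bond orders sum to 2 (valence 2) → 0 H
  atom 4: C, bond orders sum to 4 (valence 4) → 0 H
  atom 5: C, bond orders sum to 1 (valence 4) → 3 H
  atom 6: C, bond orders sum to 4 (valence 4) → 0 H
  atom 7: S, bond orders sum to 1 (valence 2) → 1 H
  atom 8: C, bond orders sum to 3 (valence 4) → 1 H
  atom 9: C, bond orders sum to 4 (valence 4) → 0 H
  atom 10: O, bond orders sum to 2 (valence 2) → 0 H
  atom 11: O, bond orders sum to 1 (valence 2) → 1 H
  atom 12: C, bond orders sum to 4 (valence 4) → 0 H
  atom 13: C, bond orders sum to 4 (valence 4) → 0 H
  atom 14: C, bond orders sum to 2 (valence 4) → 2 H
  atom 15: C, bond orders sum to 1 (valence 4) → 3 H
Totals → C:11, H:14, O:3, S:1.

C11H14O3S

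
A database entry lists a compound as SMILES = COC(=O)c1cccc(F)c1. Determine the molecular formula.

Walk through each heavy atom and fill implicit hydrogens from standard valence (C 4, N 3, O 2, S 2, halogen 1); for lowercase aromatic atoms, an aromatic c carries 1 H when it has two neighbours and 0 H with three, and aromatic n carries 0 H:
  atom 1: C, bond orders sum to 1 (valence 4) → 3 H
  atom 2: O, bond orders sum to 2 (valence 2) → 0 H
  atom 3: C, bond orders sum to 4 (valence 4) → 0 H
  atom 4: O, bond orders sum to 2 (valence 2) → 0 H
  atom 5: aromatic c, 3 neighbours → 0 H
  atom 6: aromatic c, 2 neighbours → 1 H
  atom 7: aromatic c, 2 neighbours → 1 H
  atom 8: aromatic c, 2 neighbours → 1 H
  atom 9: aromatic c, 3 neighbours → 0 H
  atom 10: F (halogen, monovalent) → 0 H
  atom 11: aromatic c, 2 neighbours → 1 H
Totals → C:8, H:7, F:1, O:2.
In Hill order: C8H7FO2.

C8H7FO2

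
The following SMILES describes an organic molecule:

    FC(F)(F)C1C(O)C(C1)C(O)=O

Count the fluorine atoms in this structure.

Scan the SMILES for F atoms (remember two-letter symbols like Cl and Br are single atoms).
Fluorine count: 3.

3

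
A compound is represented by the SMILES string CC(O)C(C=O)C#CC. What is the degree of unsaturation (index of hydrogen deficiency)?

3

Degree of unsaturation = (number of rings) + (number of π bonds).
Ring closures in the SMILES: 0.
π bonds: 1 double bond (each 1 DoU), 1 triple bond (each 2 DoU) → 3 DoU from unsaturation.
Total DoU = 0 + 3 = 3.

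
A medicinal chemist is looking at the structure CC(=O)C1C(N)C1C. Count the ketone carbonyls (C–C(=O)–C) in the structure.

The ketone motif appears at heavy-atom position 2 in the SMILES.
Other groups present: 1 primary amine.
Ketone count: 1.

1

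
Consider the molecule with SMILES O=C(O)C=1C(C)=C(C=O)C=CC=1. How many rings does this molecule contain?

In SMILES, each pair of matching ring-closure digits denotes one ring-closing bond; the number of such bonds equals the number of independent rings.
Ring-closure bonds here: 1.

1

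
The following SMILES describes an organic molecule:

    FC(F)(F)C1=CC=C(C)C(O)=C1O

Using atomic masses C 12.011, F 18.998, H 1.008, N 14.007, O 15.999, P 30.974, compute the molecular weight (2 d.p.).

First, the molecular formula is C8H7F3O2 (counting implicit H from valence).
  C: 8 × 12.011 = 96.088
  F: 3 × 18.998 = 56.994
  H: 7 × 1.008 = 7.056
  O: 2 × 15.999 = 31.998
Sum: 8×12.011 + 3×18.998 + 7×1.008 + 2×15.999 = 192.136 → 192.14 g/mol.

192.14 g/mol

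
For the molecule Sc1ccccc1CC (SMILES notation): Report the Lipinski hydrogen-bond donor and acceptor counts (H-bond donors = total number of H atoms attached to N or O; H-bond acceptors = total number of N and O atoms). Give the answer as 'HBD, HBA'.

Donors: find every N or O and count the H atoms it carries.
  (no N or O atoms present)
Lipinski HBD = 0.
Acceptors: N atoms = 0, O atoms = 0 → HBA = 0.

0, 0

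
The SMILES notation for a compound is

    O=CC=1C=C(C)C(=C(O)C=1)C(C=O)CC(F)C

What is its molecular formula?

Walk through each heavy atom and fill implicit hydrogens from standard valence (C 4, N 3, O 2, S 2, halogen 1):
  atom 1: O, bond orders sum to 2 (valence 2) → 0 H
  atom 2: C, bond orders sum to 3 (valence 4) → 1 H
  atom 3: C, bond orders sum to 4 (valence 4) → 0 H
  atom 4: C, bond orders sum to 3 (valence 4) → 1 H
  atom 5: C, bond orders sum to 4 (valence 4) → 0 H
  atom 6: C, bond orders sum to 1 (valence 4) → 3 H
  atom 7: C, bond orders sum to 4 (valence 4) → 0 H
  atom 8: C, bond orders sum to 4 (valence 4) → 0 H
  atom 9: O, bond orders sum to 1 (valence 2) → 1 H
  atom 10: C, bond orders sum to 3 (valence 4) → 1 H
  atom 11: C, bond orders sum to 3 (valence 4) → 1 H
  atom 12: C, bond orders sum to 3 (valence 4) → 1 H
  atom 13: O, bond orders sum to 2 (valence 2) → 0 H
  atom 14: C, bond orders sum to 2 (valence 4) → 2 H
  atom 15: C, bond orders sum to 3 (valence 4) → 1 H
  atom 16: F (halogen, monovalent) → 0 H
  atom 17: C, bond orders sum to 1 (valence 4) → 3 H
Totals → C:13, H:15, F:1, O:3.
In Hill order: C13H15FO3.

C13H15FO3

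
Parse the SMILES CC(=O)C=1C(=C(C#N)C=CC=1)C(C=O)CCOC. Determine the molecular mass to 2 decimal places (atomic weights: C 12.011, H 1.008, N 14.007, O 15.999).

245.28 g/mol

First, the molecular formula is C14H15NO3 (counting implicit H from valence).
  C: 14 × 12.011 = 168.154
  H: 15 × 1.008 = 15.120
  N: 1 × 14.007 = 14.007
  O: 3 × 15.999 = 47.997
Sum: 14×12.011 + 15×1.008 + 1×14.007 + 3×15.999 = 245.278 → 245.28 g/mol.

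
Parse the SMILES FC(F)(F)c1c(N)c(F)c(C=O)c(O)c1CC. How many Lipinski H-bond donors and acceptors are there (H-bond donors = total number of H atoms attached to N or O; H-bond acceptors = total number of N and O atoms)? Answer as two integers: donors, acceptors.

3, 3

Donors: find every N or O and count the H atoms it carries.
  atom 7 (N): bond orders sum to 1 → 2 H
  atom 12 (O): bond orders sum to 2 → 0 H
  atom 14 (O): bond orders sum to 1 → 1 H
Lipinski HBD = 3.
Acceptors: N atoms = 1, O atoms = 2 → HBA = 3.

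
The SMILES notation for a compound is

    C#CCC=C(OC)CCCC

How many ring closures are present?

In SMILES, each pair of matching ring-closure digits denotes one ring-closing bond; the number of such bonds equals the number of independent rings.
Ring-closure bonds here: 0.

0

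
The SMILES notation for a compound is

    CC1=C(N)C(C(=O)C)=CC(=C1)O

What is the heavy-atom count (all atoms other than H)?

12

Every atom symbol written in the SMILES (organic subset) is one heavy atom; implicit H are not written.
Heavy atoms by element → C:9, N:1, O:2.
Total: 12.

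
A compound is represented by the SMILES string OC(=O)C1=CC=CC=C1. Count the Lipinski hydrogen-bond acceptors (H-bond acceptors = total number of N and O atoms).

2

N atoms: 0; O atoms: 2.
Lipinski HBA = 0 + 2 = 2.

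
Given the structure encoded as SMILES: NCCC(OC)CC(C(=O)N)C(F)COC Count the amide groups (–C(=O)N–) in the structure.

1

The amide motif appears at heavy-atom position 9 in the SMILES.
Other groups present: 2 ether, 1 primary amine.
Amide count: 1.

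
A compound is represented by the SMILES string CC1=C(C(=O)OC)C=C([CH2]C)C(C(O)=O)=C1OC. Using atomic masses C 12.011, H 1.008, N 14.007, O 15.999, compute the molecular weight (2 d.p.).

First, the molecular formula is C13H16O5 (counting implicit H from valence).
  C: 13 × 12.011 = 156.143
  H: 16 × 1.008 = 16.128
  O: 5 × 15.999 = 79.995
Sum: 13×12.011 + 16×1.008 + 5×15.999 = 252.266 → 252.27 g/mol.

252.27 g/mol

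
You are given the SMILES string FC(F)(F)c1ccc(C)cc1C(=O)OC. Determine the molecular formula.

Walk through each heavy atom and fill implicit hydrogens from standard valence (C 4, N 3, O 2, S 2, halogen 1); for lowercase aromatic atoms, an aromatic c carries 1 H when it has two neighbours and 0 H with three, and aromatic n carries 0 H:
  atom 1: F (halogen, monovalent) → 0 H
  atom 2: C, bond orders sum to 4 (valence 4) → 0 H
  atom 3: F (halogen, monovalent) → 0 H
  atom 4: F (halogen, monovalent) → 0 H
  atom 5: aromatic c, 3 neighbours → 0 H
  atom 6: aromatic c, 2 neighbours → 1 H
  atom 7: aromatic c, 2 neighbours → 1 H
  atom 8: aromatic c, 3 neighbours → 0 H
  atom 9: C, bond orders sum to 1 (valence 4) → 3 H
  atom 10: aromatic c, 2 neighbours → 1 H
  atom 11: aromatic c, 3 neighbours → 0 H
  atom 12: C, bond orders sum to 4 (valence 4) → 0 H
  atom 13: O, bond orders sum to 2 (valence 2) → 0 H
  atom 14: O, bond orders sum to 2 (valence 2) → 0 H
  atom 15: C, bond orders sum to 1 (valence 4) → 3 H
Totals → C:10, H:9, F:3, O:2.
In Hill order: C10H9F3O2.

C10H9F3O2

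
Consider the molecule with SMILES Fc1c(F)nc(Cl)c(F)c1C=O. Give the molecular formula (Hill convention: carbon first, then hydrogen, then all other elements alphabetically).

Walk through each heavy atom and fill implicit hydrogens from standard valence (C 4, N 3, O 2, S 2, halogen 1); for lowercase aromatic atoms, an aromatic c carries 1 H when it has two neighbours and 0 H with three, and aromatic n carries 0 H:
  atom 1: F (halogen, monovalent) → 0 H
  atom 2: aromatic c, 3 neighbours → 0 H
  atom 3: aromatic c, 3 neighbours → 0 H
  atom 4: F (halogen, monovalent) → 0 H
  atom 5: aromatic n, 2 neighbours → 0 H
  atom 6: aromatic c, 3 neighbours → 0 H
  atom 7: Cl (halogen, monovalent) → 0 H
  atom 8: aromatic c, 3 neighbours → 0 H
  atom 9: F (halogen, monovalent) → 0 H
  atom 10: aromatic c, 3 neighbours → 0 H
  atom 11: C, bond orders sum to 3 (valence 4) → 1 H
  atom 12: O, bond orders sum to 2 (valence 2) → 0 H
Totals → C:6, H:1, Cl:1, F:3, N:1, O:1.
In Hill order: C6HClF3NO.

C6HClF3NO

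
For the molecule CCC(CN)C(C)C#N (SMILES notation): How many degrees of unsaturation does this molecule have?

Molecular formula: C7H14N2.
DoU = (2C + 2 + N − H − X) / 2, where X is the halogen count and O/S are ignored.
    = (2·7 + 2 + 2 − 14 − 0) / 2 = 4 / 2 = 2.

2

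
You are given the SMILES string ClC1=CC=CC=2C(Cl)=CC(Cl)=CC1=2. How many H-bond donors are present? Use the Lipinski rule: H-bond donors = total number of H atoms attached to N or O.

Donors: find every N or O and count the H atoms it carries.
  (no N or O atoms present)
Lipinski HBD = 0.

0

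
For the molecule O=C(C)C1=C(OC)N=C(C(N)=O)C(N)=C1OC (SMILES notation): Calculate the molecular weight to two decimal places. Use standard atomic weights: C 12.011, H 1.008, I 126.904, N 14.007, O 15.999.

First, the molecular formula is C10H13N3O4 (counting implicit H from valence).
  C: 10 × 12.011 = 120.110
  H: 13 × 1.008 = 13.104
  N: 3 × 14.007 = 42.021
  O: 4 × 15.999 = 63.996
Sum: 10×12.011 + 13×1.008 + 3×14.007 + 4×15.999 = 239.231 → 239.23 g/mol.

239.23 g/mol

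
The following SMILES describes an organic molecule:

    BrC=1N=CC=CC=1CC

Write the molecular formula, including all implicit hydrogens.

Walk through each heavy atom and fill implicit hydrogens from standard valence (C 4, N 3, O 2, S 2, halogen 1):
  atom 1: Br (halogen, monovalent) → 0 H
  atom 2: C, bond orders sum to 4 (valence 4) → 0 H
  atom 3: N, bond orders sum to 3 (valence 3) → 0 H
  atom 4: C, bond orders sum to 3 (valence 4) → 1 H
  atom 5: C, bond orders sum to 3 (valence 4) → 1 H
  atom 6: C, bond orders sum to 3 (valence 4) → 1 H
  atom 7: C, bond orders sum to 4 (valence 4) → 0 H
  atom 8: C, bond orders sum to 2 (valence 4) → 2 H
  atom 9: C, bond orders sum to 1 (valence 4) → 3 H
Totals → C:7, H:8, Br:1, N:1.
In Hill order: C7H8BrN.

C7H8BrN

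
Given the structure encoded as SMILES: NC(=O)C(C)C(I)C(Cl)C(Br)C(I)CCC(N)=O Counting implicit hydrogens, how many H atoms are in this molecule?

Walk through each heavy atom and fill implicit hydrogens from standard valence (C 4, N 3, O 2, S 2, halogen 1):
  atom 1: N, bond orders sum to 1 (valence 3) → 2 H
  atom 2: C, bond orders sum to 4 (valence 4) → 0 H
  atom 3: O, bond orders sum to 2 (valence 2) → 0 H
  atom 4: C, bond orders sum to 3 (valence 4) → 1 H
  atom 5: C, bond orders sum to 1 (valence 4) → 3 H
  atom 6: C, bond orders sum to 3 (valence 4) → 1 H
  atom 7: I (halogen, monovalent) → 0 H
  atom 8: C, bond orders sum to 3 (valence 4) → 1 H
  atom 9: Cl (halogen, monovalent) → 0 H
  atom 10: C, bond orders sum to 3 (valence 4) → 1 H
  atom 11: Br (halogen, monovalent) → 0 H
  atom 12: C, bond orders sum to 3 (valence 4) → 1 H
  atom 13: I (halogen, monovalent) → 0 H
  atom 14: C, bond orders sum to 2 (valence 4) → 2 H
  atom 15: C, bond orders sum to 2 (valence 4) → 2 H
  atom 16: C, bond orders sum to 4 (valence 4) → 0 H
  atom 17: N, bond orders sum to 1 (valence 3) → 2 H
  atom 18: O, bond orders sum to 2 (valence 2) → 0 H
Total hydrogens: 16.

16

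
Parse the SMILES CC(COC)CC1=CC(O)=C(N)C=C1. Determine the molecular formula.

C11H17NO2

Walk through each heavy atom and fill implicit hydrogens from standard valence (C 4, N 3, O 2, S 2, halogen 1):
  atom 1: C, bond orders sum to 1 (valence 4) → 3 H
  atom 2: C, bond orders sum to 3 (valence 4) → 1 H
  atom 3: C, bond orders sum to 2 (valence 4) → 2 H
  atom 4: O, bond orders sum to 2 (valence 2) → 0 H
  atom 5: C, bond orders sum to 1 (valence 4) → 3 H
  atom 6: C, bond orders sum to 2 (valence 4) → 2 H
  atom 7: C, bond orders sum to 4 (valence 4) → 0 H
  atom 8: C, bond orders sum to 3 (valence 4) → 1 H
  atom 9: C, bond orders sum to 4 (valence 4) → 0 H
  atom 10: O, bond orders sum to 1 (valence 2) → 1 H
  atom 11: C, bond orders sum to 4 (valence 4) → 0 H
  atom 12: N, bond orders sum to 1 (valence 3) → 2 H
  atom 13: C, bond orders sum to 3 (valence 4) → 1 H
  atom 14: C, bond orders sum to 3 (valence 4) → 1 H
Totals → C:11, H:17, N:1, O:2.
In Hill order: C11H17NO2.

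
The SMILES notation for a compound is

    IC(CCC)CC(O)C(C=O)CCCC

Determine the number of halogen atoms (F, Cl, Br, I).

1

Halogen atoms appear at heavy-atom position 1 (1×I).
Other groups present: 1 aldehyde, 1 hydroxyl.
Halogen count: 1.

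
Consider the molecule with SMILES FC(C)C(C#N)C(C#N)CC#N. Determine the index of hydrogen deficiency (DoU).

Degree of unsaturation = (number of rings) + (number of π bonds).
Ring closures in the SMILES: 0.
π bonds: 3 triple bonds (each 2 DoU) → 6 DoU from unsaturation.
Total DoU = 0 + 6 = 6.

6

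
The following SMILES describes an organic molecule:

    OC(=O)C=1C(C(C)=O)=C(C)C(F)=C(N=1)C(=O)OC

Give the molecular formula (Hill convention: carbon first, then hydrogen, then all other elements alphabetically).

C11H10FNO5

Walk through each heavy atom and fill implicit hydrogens from standard valence (C 4, N 3, O 2, S 2, halogen 1):
  atom 1: O, bond orders sum to 1 (valence 2) → 1 H
  atom 2: C, bond orders sum to 4 (valence 4) → 0 H
  atom 3: O, bond orders sum to 2 (valence 2) → 0 H
  atom 4: C, bond orders sum to 4 (valence 4) → 0 H
  atom 5: C, bond orders sum to 4 (valence 4) → 0 H
  atom 6: C, bond orders sum to 4 (valence 4) → 0 H
  atom 7: C, bond orders sum to 1 (valence 4) → 3 H
  atom 8: O, bond orders sum to 2 (valence 2) → 0 H
  atom 9: C, bond orders sum to 4 (valence 4) → 0 H
  atom 10: C, bond orders sum to 1 (valence 4) → 3 H
  atom 11: C, bond orders sum to 4 (valence 4) → 0 H
  atom 12: F (halogen, monovalent) → 0 H
  atom 13: C, bond orders sum to 4 (valence 4) → 0 H
  atom 14: N, bond orders sum to 3 (valence 3) → 0 H
  atom 15: C, bond orders sum to 4 (valence 4) → 0 H
  atom 16: O, bond orders sum to 2 (valence 2) → 0 H
  atom 17: O, bond orders sum to 2 (valence 2) → 0 H
  atom 18: C, bond orders sum to 1 (valence 4) → 3 H
Totals → C:11, H:10, F:1, N:1, O:5.
In Hill order: C11H10FNO5.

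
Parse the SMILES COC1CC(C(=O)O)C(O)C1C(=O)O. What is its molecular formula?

Walk through each heavy atom and fill implicit hydrogens from standard valence (C 4, N 3, O 2, S 2, halogen 1):
  atom 1: C, bond orders sum to 1 (valence 4) → 3 H
  atom 2: O, bond orders sum to 2 (valence 2) → 0 H
  atom 3: C, bond orders sum to 3 (valence 4) → 1 H
  atom 4: C, bond orders sum to 2 (valence 4) → 2 H
  atom 5: C, bond orders sum to 3 (valence 4) → 1 H
  atom 6: C, bond orders sum to 4 (valence 4) → 0 H
  atom 7: O, bond orders sum to 2 (valence 2) → 0 H
  atom 8: O, bond orders sum to 1 (valence 2) → 1 H
  atom 9: C, bond orders sum to 3 (valence 4) → 1 H
  atom 10: O, bond orders sum to 1 (valence 2) → 1 H
  atom 11: C, bond orders sum to 3 (valence 4) → 1 H
  atom 12: C, bond orders sum to 4 (valence 4) → 0 H
  atom 13: O, bond orders sum to 2 (valence 2) → 0 H
  atom 14: O, bond orders sum to 1 (valence 2) → 1 H
Totals → C:8, H:12, O:6.
In Hill order: C8H12O6.

C8H12O6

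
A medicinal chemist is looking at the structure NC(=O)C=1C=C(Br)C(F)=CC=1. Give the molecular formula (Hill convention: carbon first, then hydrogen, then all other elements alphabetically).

C7H5BrFNO

Walk through each heavy atom and fill implicit hydrogens from standard valence (C 4, N 3, O 2, S 2, halogen 1):
  atom 1: N, bond orders sum to 1 (valence 3) → 2 H
  atom 2: C, bond orders sum to 4 (valence 4) → 0 H
  atom 3: O, bond orders sum to 2 (valence 2) → 0 H
  atom 4: C, bond orders sum to 4 (valence 4) → 0 H
  atom 5: C, bond orders sum to 3 (valence 4) → 1 H
  atom 6: C, bond orders sum to 4 (valence 4) → 0 H
  atom 7: Br (halogen, monovalent) → 0 H
  atom 8: C, bond orders sum to 4 (valence 4) → 0 H
  atom 9: F (halogen, monovalent) → 0 H
  atom 10: C, bond orders sum to 3 (valence 4) → 1 H
  atom 11: C, bond orders sum to 3 (valence 4) → 1 H
Totals → C:7, H:5, Br:1, F:1, N:1, O:1.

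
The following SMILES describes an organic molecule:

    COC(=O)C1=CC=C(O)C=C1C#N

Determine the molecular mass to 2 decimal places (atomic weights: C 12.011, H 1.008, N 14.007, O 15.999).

177.16 g/mol

First, the molecular formula is C9H7NO3 (counting implicit H from valence).
  C: 9 × 12.011 = 108.099
  H: 7 × 1.008 = 7.056
  N: 1 × 14.007 = 14.007
  O: 3 × 15.999 = 47.997
Sum: 9×12.011 + 7×1.008 + 1×14.007 + 3×15.999 = 177.159 → 177.16 g/mol.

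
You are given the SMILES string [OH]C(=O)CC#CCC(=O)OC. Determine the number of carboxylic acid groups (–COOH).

The carboxylic acid motif appears at heavy-atom position 2 in the SMILES.
Other groups present: 1 alkyne, 1 ester.
Carboxylic acid count: 1.

1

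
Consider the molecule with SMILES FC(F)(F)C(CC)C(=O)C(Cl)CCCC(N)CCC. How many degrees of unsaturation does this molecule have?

1

Degree of unsaturation = (number of rings) + (number of π bonds).
Ring closures in the SMILES: 0.
π bonds: 1 double bond (each 1 DoU) → 1 DoU from unsaturation.
Total DoU = 0 + 1 = 1.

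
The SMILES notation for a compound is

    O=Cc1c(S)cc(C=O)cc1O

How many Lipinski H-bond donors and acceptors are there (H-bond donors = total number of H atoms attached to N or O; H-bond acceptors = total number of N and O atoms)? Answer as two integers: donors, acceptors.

1, 3

Donors: find every N or O and count the H atoms it carries.
  atom 1 (O): bond orders sum to 2 → 0 H
  atom 9 (O): bond orders sum to 2 → 0 H
  atom 12 (O): bond orders sum to 1 → 1 H
Lipinski HBD = 1.
Acceptors: N atoms = 0, O atoms = 3 → HBA = 3.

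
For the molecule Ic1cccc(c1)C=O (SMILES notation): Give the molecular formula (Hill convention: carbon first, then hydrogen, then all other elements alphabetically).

C7H5IO

Walk through each heavy atom and fill implicit hydrogens from standard valence (C 4, N 3, O 2, S 2, halogen 1); for lowercase aromatic atoms, an aromatic c carries 1 H when it has two neighbours and 0 H with three, and aromatic n carries 0 H:
  atom 1: I (halogen, monovalent) → 0 H
  atom 2: aromatic c, 3 neighbours → 0 H
  atom 3: aromatic c, 2 neighbours → 1 H
  atom 4: aromatic c, 2 neighbours → 1 H
  atom 5: aromatic c, 2 neighbours → 1 H
  atom 6: aromatic c, 3 neighbours → 0 H
  atom 7: aromatic c, 2 neighbours → 1 H
  atom 8: C, bond orders sum to 3 (valence 4) → 1 H
  atom 9: O, bond orders sum to 2 (valence 2) → 0 H
Totals → C:7, H:5, I:1, O:1.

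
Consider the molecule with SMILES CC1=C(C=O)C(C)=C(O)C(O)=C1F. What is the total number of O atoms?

3

Scan the SMILES for O atoms (remember two-letter symbols like Cl and Br are single atoms).
Oxygen count: 3.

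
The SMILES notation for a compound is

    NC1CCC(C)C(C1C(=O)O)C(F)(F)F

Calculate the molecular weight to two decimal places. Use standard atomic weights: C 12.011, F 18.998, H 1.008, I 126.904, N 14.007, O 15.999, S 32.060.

First, the molecular formula is C9H14F3NO2 (counting implicit H from valence).
  C: 9 × 12.011 = 108.099
  F: 3 × 18.998 = 56.994
  H: 14 × 1.008 = 14.112
  N: 1 × 14.007 = 14.007
  O: 2 × 15.999 = 31.998
Sum: 9×12.011 + 3×18.998 + 14×1.008 + 1×14.007 + 2×15.999 = 225.210 → 225.21 g/mol.

225.21 g/mol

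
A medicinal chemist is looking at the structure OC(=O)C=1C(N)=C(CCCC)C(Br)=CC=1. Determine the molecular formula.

C11H14BrNO2

Walk through each heavy atom and fill implicit hydrogens from standard valence (C 4, N 3, O 2, S 2, halogen 1):
  atom 1: O, bond orders sum to 1 (valence 2) → 1 H
  atom 2: C, bond orders sum to 4 (valence 4) → 0 H
  atom 3: O, bond orders sum to 2 (valence 2) → 0 H
  atom 4: C, bond orders sum to 4 (valence 4) → 0 H
  atom 5: C, bond orders sum to 4 (valence 4) → 0 H
  atom 6: N, bond orders sum to 1 (valence 3) → 2 H
  atom 7: C, bond orders sum to 4 (valence 4) → 0 H
  atom 8: C, bond orders sum to 2 (valence 4) → 2 H
  atom 9: C, bond orders sum to 2 (valence 4) → 2 H
  atom 10: C, bond orders sum to 2 (valence 4) → 2 H
  atom 11: C, bond orders sum to 1 (valence 4) → 3 H
  atom 12: C, bond orders sum to 4 (valence 4) → 0 H
  atom 13: Br (halogen, monovalent) → 0 H
  atom 14: C, bond orders sum to 3 (valence 4) → 1 H
  atom 15: C, bond orders sum to 3 (valence 4) → 1 H
Totals → C:11, H:14, Br:1, N:1, O:2.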